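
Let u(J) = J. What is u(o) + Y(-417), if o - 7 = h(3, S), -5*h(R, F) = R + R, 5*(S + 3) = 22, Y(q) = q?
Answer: -2056/5 ≈ -411.20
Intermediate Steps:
S = 7/5 (S = -3 + (⅕)*22 = -3 + 22/5 = 7/5 ≈ 1.4000)
h(R, F) = -2*R/5 (h(R, F) = -(R + R)/5 = -2*R/5)
o = 29/5 (o = 7 - ⅖*3 = 7 - 6/5 = 29/5 ≈ 5.8000)
u(o) + Y(-417) = 29/5 - 417 = -2056/5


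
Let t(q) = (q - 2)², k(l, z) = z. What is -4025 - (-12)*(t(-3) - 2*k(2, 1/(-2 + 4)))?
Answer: -3737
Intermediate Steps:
t(q) = (-2 + q)²
-4025 - (-12)*(t(-3) - 2*k(2, 1/(-2 + 4))) = -4025 - (-12)*((-2 - 3)² - 2/(-2 + 4)) = -4025 - (-12)*((-5)² - 2/2) = -4025 - (-12)*(25 - 2*½) = -4025 - (-12)*(25 - 1) = -4025 - (-12)*24 = -4025 - 1*(-288) = -4025 + 288 = -3737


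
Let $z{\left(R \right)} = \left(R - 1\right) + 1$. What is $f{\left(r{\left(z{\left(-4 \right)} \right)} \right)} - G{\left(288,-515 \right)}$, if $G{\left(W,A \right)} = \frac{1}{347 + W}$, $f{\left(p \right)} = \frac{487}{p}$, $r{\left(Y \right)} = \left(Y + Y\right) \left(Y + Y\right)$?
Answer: $\frac{309181}{40640} \approx 7.6078$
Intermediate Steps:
$z{\left(R \right)} = R$ ($z{\left(R \right)} = \left(-1 + R\right) + 1 = R$)
$r{\left(Y \right)} = 4 Y^{2}$ ($r{\left(Y \right)} = 2 Y 2 Y = 4 Y^{2}$)
$f{\left(r{\left(z{\left(-4 \right)} \right)} \right)} - G{\left(288,-515 \right)} = \frac{487}{4 \left(-4\right)^{2}} - \frac{1}{347 + 288} = \frac{487}{4 \cdot 16} - \frac{1}{635} = \frac{487}{64} - \frac{1}{635} = \frac{309181}{40640}$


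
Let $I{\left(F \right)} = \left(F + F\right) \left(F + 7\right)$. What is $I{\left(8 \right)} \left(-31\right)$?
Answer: $-7440$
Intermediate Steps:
$I{\left(F \right)} = 2 F \left(7 + F\right)$
$I{\left(8 \right)} \left(-31\right) = 2 \cdot 8 \left(7 + 8\right) \left(-31\right) = 2 \cdot 8 \cdot 15 \left(-31\right) = 240 \left(-31\right) = -7440$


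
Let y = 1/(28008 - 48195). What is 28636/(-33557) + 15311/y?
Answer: -10371903528085/33557 ≈ -3.0908e+8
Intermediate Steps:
y = -1/20187 (y = 1/(-20187) = -1/20187 ≈ -4.9537e-5)
28636/(-33557) + 15311/y = 28636/(-33557) + 15311/(-1/20187) = 28636*(-1/33557) + 15311*(-20187) = -28636/33557 - 309083157 = -10371903528085/33557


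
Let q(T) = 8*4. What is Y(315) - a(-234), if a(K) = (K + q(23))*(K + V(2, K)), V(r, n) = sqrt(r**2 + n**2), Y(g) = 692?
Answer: -46576 + 14948*sqrt(10) ≈ 693.73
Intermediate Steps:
V(r, n) = sqrt(n**2 + r**2)
q(T) = 32
a(K) = (32 + K)*(K + sqrt(4 + K**2)) (a(K) = (K + 32)*(K + sqrt(K**2 + 2**2)) = (32 + K)*(K + sqrt(K**2 + 4)) = (32 + K)*(K + sqrt(4 + K**2)))
Y(315) - a(-234) = 692 - ((-234)**2 + 32*(-234) + 32*sqrt(4 + (-234)**2) - 234*sqrt(4 + (-234)**2)) = 692 - (54756 - 7488 + 32*sqrt(4 + 54756) - 234*sqrt(4 + 54756)) = 692 - (54756 - 7488 + 32*sqrt(54760) - 17316*sqrt(10)) = 692 - (54756 - 7488 + 32*(74*sqrt(10)) - 17316*sqrt(10)) = 692 - (54756 - 7488 + 2368*sqrt(10) - 17316*sqrt(10)) = 692 - (47268 - 14948*sqrt(10)) = 692 + (-47268 + 14948*sqrt(10)) = -46576 + 14948*sqrt(10)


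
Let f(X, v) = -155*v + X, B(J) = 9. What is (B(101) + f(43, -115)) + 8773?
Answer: 26650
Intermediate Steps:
f(X, v) = X - 155*v
(B(101) + f(43, -115)) + 8773 = (9 + (43 - 155*(-115))) + 8773 = (9 + (43 + 17825)) + 8773 = (9 + 17868) + 8773 = 17877 + 8773 = 26650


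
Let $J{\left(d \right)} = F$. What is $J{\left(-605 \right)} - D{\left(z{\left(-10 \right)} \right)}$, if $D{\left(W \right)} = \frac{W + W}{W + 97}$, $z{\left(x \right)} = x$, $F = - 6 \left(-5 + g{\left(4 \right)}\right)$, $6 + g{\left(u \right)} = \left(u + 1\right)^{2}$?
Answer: $- \frac{7288}{87} \approx -83.77$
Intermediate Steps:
$g{\left(u \right)} = -6 + \left(1 + u\right)^{2}$ ($g{\left(u \right)} = -6 + \left(u + 1\right)^{2} = -6 + \left(1 + u\right)^{2}$)
$F = -84$ ($F = - 6 \left(-5 - \left(6 - \left(1 + 4\right)^{2}\right)\right) = - 6 \left(-5 - \left(6 - 5^{2}\right)\right) = - 6 \left(-5 + \left(-6 + 25\right)\right) = - 6 \left(-5 + 19\right) = \left(-6\right) 14 = -84$)
$J{\left(d \right)} = -84$
$D{\left(W \right)} = \frac{2 W}{97 + W}$
$J{\left(-605 \right)} - D{\left(z{\left(-10 \right)} \right)} = -84 - 2 \left(-10\right) \frac{1}{97 - 10} = -84 - 2 \left(-10\right) \frac{1}{87} = -84 - - \frac{20}{87} = -84 + \frac{20}{87} = - \frac{7288}{87}$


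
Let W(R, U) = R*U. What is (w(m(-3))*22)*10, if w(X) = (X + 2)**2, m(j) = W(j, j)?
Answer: 26620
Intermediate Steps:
m(j) = j**2 (m(j) = j*j = j**2)
w(X) = (2 + X)**2
(w(m(-3))*22)*10 = ((2 + (-3)**2)**2*22)*10 = ((2 + 9)**2*22)*10 = (11**2*22)*10 = (121*22)*10 = 2662*10 = 26620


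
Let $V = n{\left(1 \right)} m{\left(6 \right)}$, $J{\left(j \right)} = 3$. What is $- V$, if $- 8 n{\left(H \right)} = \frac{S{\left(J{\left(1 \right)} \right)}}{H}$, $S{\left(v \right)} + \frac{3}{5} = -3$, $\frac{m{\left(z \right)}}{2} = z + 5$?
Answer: $- \frac{99}{10} \approx -9.9$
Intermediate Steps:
$m{\left(z \right)} = 10 + 2 z$ ($m{\left(z \right)} = 2 \left(z + 5\right) = 2 \left(5 + z\right) = 10 + 2 z$)
$S{\left(v \right)} = - \frac{18}{5}$ ($S{\left(v \right)} = - \frac{3}{5} - 3 = - \frac{18}{5}$)
$n{\left(H \right)} = \frac{9}{20 H}$ ($n{\left(H \right)} = - \frac{\left(- \frac{18}{5}\right) \frac{1}{H}}{8} = \frac{9}{20 H}$)
$V = \frac{99}{10}$ ($V = \frac{9}{20 \cdot 1} \left(10 + 2 \cdot 6\right) = \frac{9}{20} \cdot 1 \left(10 + 12\right) = \frac{9}{20} \cdot 22 = \frac{99}{10} \approx 9.9$)
$- V = \left(-1\right) \frac{99}{10} = - \frac{99}{10}$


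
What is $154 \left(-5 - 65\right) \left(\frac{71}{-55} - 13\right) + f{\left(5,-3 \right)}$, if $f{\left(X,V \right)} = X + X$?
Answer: $154066$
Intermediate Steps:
$f{\left(X,V \right)} = 2 X$
$154 \left(-5 - 65\right) \left(\frac{71}{-55} - 13\right) + f{\left(5,-3 \right)} = 154 \left(-5 - 65\right) \left(\frac{71}{-55} - 13\right) + 2 \cdot 5 = 154 \left(- 70 \left(71 \left(- \frac{1}{55}\right) - 13\right)\right) + 10 = 154 \left(- 70 \left(- \frac{71}{55} - 13\right)\right) + 10 = 154 \left(\left(-70\right) \left(- \frac{786}{55}\right)\right) + 10 = 154 \cdot \frac{11004}{11} + 10 = 154056 + 10 = 154066$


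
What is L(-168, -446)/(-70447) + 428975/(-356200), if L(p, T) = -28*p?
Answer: -98140205/77209912 ≈ -1.2711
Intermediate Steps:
L(-168, -446)/(-70447) + 428975/(-356200) = -28*(-168)/(-70447) + 428975/(-356200) = 4704*(-1/70447) + 428975*(-1/356200) = -4704/70447 - 17159/14248 = -98140205/77209912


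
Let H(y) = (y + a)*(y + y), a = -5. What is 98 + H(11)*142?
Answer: 18842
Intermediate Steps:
H(y) = 2*y*(-5 + y) (H(y) = (y - 5)*(y + y) = (-5 + y)*(2*y) = 2*y*(-5 + y))
98 + H(11)*142 = 98 + (2*11*(-5 + 11))*142 = 98 + (2*11*6)*142 = 98 + 132*142 = 98 + 18744 = 18842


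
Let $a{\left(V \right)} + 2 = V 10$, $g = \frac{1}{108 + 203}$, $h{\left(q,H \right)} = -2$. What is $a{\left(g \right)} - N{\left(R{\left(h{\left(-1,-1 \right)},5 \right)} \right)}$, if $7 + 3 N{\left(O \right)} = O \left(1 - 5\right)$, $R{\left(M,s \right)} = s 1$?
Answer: $\frac{2187}{311} \approx 7.0322$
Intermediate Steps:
$g = \frac{1}{311} \approx 0.0032154$
$R{\left(M,s \right)} = s$
$N{\left(O \right)} = - \frac{7}{3} - \frac{4 O}{3}$ ($N{\left(O \right)} = - \frac{7}{3} + \frac{O \left(1 - 5\right)}{3} = - \frac{7}{3} + \frac{O \left(-4\right)}{3} = - \frac{7}{3} + \frac{\left(-4\right) O}{3} = - \frac{7}{3} - \frac{4 O}{3}$)
$a{\left(V \right)} = -2 + 10 V$ ($a{\left(V \right)} = -2 + V 10 = -2 + 10 V$)
$a{\left(g \right)} - N{\left(R{\left(h{\left(-1,-1 \right)},5 \right)} \right)} = \left(-2 + 10 \cdot \frac{1}{311}\right) - \left(- \frac{7}{3} - \frac{20}{3}\right) = \left(-2 + \frac{10}{311}\right) - \left(- \frac{7}{3} - \frac{20}{3}\right) = - \frac{612}{311} - -9 = - \frac{612}{311} + 9 = \frac{2187}{311}$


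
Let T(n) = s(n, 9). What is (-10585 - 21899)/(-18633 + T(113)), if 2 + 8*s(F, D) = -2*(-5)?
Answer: 8121/4658 ≈ 1.7435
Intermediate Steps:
s(F, D) = 1 (s(F, D) = -¼ + (-2*(-5))/8 = -¼ + (⅛)*10 = -¼ + 5/4 = 1)
T(n) = 1
(-10585 - 21899)/(-18633 + T(113)) = (-10585 - 21899)/(-18633 + 1) = -32484/(-18632) = -32484*(-1/18632) = 8121/4658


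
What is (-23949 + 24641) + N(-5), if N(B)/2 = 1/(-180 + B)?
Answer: 128018/185 ≈ 691.99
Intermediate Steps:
N(B) = 2/(-180 + B)
(-23949 + 24641) + N(-5) = (-23949 + 24641) + 2/(-180 - 5) = 692 + 2/(-185) = 692 + 2*(-1/185) = 692 - 2/185 = 128018/185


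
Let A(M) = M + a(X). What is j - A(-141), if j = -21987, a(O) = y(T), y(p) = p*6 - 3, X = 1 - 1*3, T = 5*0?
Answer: -21843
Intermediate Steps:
T = 0
X = -2 (X = 1 - 3 = -2)
y(p) = -3 + 6*p (y(p) = 6*p - 3 = -3 + 6*p)
a(O) = -3 (a(O) = -3 + 6*0 = -3 + 0 = -3)
A(M) = -3 + M (A(M) = M - 3 = -3 + M)
j - A(-141) = -21987 - (-3 - 141) = -21987 - 1*(-144) = -21987 + 144 = -21843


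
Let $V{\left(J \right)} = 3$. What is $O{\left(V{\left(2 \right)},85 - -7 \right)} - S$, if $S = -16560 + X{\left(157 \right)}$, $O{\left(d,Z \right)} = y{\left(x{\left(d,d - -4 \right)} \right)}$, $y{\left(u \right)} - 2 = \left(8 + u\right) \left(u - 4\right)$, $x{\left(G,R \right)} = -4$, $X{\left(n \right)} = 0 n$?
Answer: $16530$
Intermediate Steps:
$X{\left(n \right)} = 0$
$y{\left(u \right)} = 2 + \left(-4 + u\right) \left(8 + u\right)$ ($y{\left(u \right)} = 2 + \left(8 + u\right) \left(u - 4\right) = 2 + \left(8 + u\right) \left(-4 + u\right) = 2 + \left(-4 + u\right) \left(8 + u\right)$)
$O{\left(d,Z \right)} = -30$ ($O{\left(d,Z \right)} = -30 + \left(-4\right)^{2} + 4 \left(-4\right) = -30 + 16 - 16 = -30$)
$S = -16560$ ($S = -16560 + 0 = -16560$)
$O{\left(V{\left(2 \right)},85 - -7 \right)} - S = -30 - -16560 = -30 + 16560 = 16530$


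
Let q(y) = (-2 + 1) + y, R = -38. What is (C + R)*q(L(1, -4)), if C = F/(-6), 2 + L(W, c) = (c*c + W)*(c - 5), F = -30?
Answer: 5148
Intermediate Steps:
L(W, c) = -2 + (-5 + c)*(W + c²) (L(W, c) = -2 + (c*c + W)*(c - 5) = -2 + (c² + W)*(-5 + c) = -2 + (W + c²)*(-5 + c) = -2 + (-5 + c)*(W + c²))
C = 5 (C = -30/(-6) = -30*(-⅙) = 5)
q(y) = -1 + y
(C + R)*q(L(1, -4)) = (5 - 38)*(-1 + (-2 + (-4)³ - 5*1 - 5*(-4)² + 1*(-4))) = -33*(-1 + (-2 - 64 - 5 - 5*16 - 4)) = -33*(-1 + (-2 - 64 - 5 - 80 - 4)) = -33*(-1 - 155) = -33*(-156) = 5148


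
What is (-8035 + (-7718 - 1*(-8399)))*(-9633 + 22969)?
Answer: -98072944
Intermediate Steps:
(-8035 + (-7718 - 1*(-8399)))*(-9633 + 22969) = (-8035 + (-7718 + 8399))*13336 = (-8035 + 681)*13336 = -7354*13336 = -98072944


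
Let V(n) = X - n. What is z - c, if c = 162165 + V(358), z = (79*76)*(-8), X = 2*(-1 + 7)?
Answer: -209851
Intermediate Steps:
X = 12 (X = 2*6 = 12)
z = -48032 (z = 6004*(-8) = -48032)
V(n) = 12 - n
c = 161819 (c = 162165 + (12 - 1*358) = 162165 + (12 - 358) = 162165 - 346 = 161819)
z - c = -48032 - 1*161819 = -48032 - 161819 = -209851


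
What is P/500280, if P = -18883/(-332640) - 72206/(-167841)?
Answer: 3020882827/3103438632940800 ≈ 9.7340e-7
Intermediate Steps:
P = 3020882827/6203403360 (P = -18883*(-1/332640) - 72206*(-1/167841) = 18883/332640 + 72206/167841 = 3020882827/6203403360 ≈ 0.48697)
P/500280 = (3020882827/6203403360)/500280 = (3020882827/6203403360)*(1/500280) = 3020882827/3103438632940800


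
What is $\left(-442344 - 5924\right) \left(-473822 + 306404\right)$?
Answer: $75048132024$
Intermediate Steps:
$\left(-442344 - 5924\right) \left(-473822 + 306404\right) = \left(-448268\right) \left(-167418\right) = 75048132024$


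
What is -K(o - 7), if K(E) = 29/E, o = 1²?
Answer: 29/6 ≈ 4.8333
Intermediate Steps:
o = 1
-K(o - 7) = -29/(1 - 7) = -29/(-6) = -29*(-1)/6 = -1*(-29/6) = 29/6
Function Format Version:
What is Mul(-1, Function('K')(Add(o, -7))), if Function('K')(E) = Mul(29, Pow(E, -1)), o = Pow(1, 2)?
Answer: Rational(29, 6) ≈ 4.8333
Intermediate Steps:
o = 1
Mul(-1, Function('K')(Add(o, -7))) = Mul(-1, Mul(29, Pow(Add(1, -7), -1))) = Mul(-1, Mul(29, Pow(-6, -1))) = Mul(-1, Mul(29, Rational(-1, 6))) = Mul(-1, Rational(-29, 6)) = Rational(29, 6)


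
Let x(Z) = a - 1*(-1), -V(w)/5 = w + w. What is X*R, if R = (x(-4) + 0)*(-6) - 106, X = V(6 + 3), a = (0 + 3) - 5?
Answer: 9000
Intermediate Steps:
V(w) = -10*w (V(w) = -5*(w + w) = -10*w)
a = -2 (a = 3 - 5 = -2)
X = -90 (X = -10*(6 + 3) = -10*9 = -90)
x(Z) = -1 (x(Z) = -2 - 1*(-1) = -2 + 1 = -1)
R = -100 (R = (-1 + 0)*(-6) - 106 = -1*(-6) - 106 = 6 - 106 = -100)
X*R = -90*(-100) = 9000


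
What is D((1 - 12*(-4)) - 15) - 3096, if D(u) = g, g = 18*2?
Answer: -3060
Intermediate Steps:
g = 36
D(u) = 36
D((1 - 12*(-4)) - 15) - 3096 = 36 - 3096 = -3060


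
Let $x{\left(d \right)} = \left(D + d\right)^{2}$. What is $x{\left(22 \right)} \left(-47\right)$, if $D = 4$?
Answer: $-31772$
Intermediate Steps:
$x{\left(d \right)} = \left(4 + d\right)^{2}$
$x{\left(22 \right)} \left(-47\right) = \left(4 + 22\right)^{2} \left(-47\right) = 26^{2} \left(-47\right) = 676 \left(-47\right) = -31772$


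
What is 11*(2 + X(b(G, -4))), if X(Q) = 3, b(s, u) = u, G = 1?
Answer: 55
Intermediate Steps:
11*(2 + X(b(G, -4))) = 11*(2 + 3) = 11*5 = 55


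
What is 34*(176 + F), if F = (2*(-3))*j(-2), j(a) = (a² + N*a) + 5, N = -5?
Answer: 2108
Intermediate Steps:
j(a) = 5 + a² - 5*a (j(a) = (a² - 5*a) + 5 = 5 + a² - 5*a)
F = -114 (F = (2*(-3))*(5 + (-2)² - 5*(-2)) = -6*(5 + 4 + 10) = -6*19 = -114)
34*(176 + F) = 34*(176 - 114) = 34*62 = 2108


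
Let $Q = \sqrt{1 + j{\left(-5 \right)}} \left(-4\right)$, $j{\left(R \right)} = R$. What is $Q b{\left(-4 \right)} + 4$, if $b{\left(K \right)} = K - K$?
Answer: $4$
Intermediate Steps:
$b{\left(K \right)} = 0$
$Q = - 8 i$ ($Q = \sqrt{1 - 5} \left(-4\right) = \sqrt{-4} \left(-4\right) = 2 i \left(-4\right) = - 8 i \approx - 8.0 i$)
$Q b{\left(-4 \right)} + 4 = - 8 i 0 + 4 = 0 + 4 = 4$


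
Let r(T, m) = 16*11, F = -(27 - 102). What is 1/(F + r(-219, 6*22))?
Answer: 1/251 ≈ 0.0039841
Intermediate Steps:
F = 75 (F = -1*(-75) = 75)
r(T, m) = 176
1/(F + r(-219, 6*22)) = 1/(75 + 176) = 1/251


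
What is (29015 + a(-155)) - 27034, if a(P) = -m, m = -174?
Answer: 2155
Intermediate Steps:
a(P) = 174 (a(P) = -1*(-174) = 174)
(29015 + a(-155)) - 27034 = (29015 + 174) - 27034 = 29189 - 27034 = 2155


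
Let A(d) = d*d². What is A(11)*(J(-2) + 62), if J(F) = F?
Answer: 79860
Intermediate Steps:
A(d) = d³
A(11)*(J(-2) + 62) = 11³*(-2 + 62) = 1331*60 = 79860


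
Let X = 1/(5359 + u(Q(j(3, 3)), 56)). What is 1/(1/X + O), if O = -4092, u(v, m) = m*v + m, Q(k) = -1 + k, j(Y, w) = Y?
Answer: 1/1435 ≈ 0.00069686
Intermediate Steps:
u(v, m) = m + m*v
X = 1/5527 (X = 1/(5359 + 56*(1 + (-1 + 3))) = 1/(5359 + 56*(1 + 2)) = 1/(5359 + 56*3) = 1/(5359 + 168) = 1/5527 ≈ 0.00018093)
1/(1/X + O) = 1/(1/(1/5527) - 4092) = 1/(5527 - 4092) = 1/1435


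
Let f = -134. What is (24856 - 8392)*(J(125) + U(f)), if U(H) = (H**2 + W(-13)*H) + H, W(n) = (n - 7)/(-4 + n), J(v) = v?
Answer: 4979026416/17 ≈ 2.9288e+8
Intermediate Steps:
W(n) = (-7 + n)/(-4 + n)
U(H) = H**2 + 37*H/17 (U(H) = (H**2 + ((-7 - 13)/(-4 - 13))*H) + H = (H**2 + (-20/(-17))*H) + H = (H**2 + (-1/17*(-20))*H) + H = (H**2 + 20*H/17) + H = H**2 + 37*H/17)
(24856 - 8392)*(J(125) + U(f)) = (24856 - 8392)*(125 + (1/17)*(-134)*(37 + 17*(-134))) = 16464*(125 + (1/17)*(-134)*(37 - 2278)) = 16464*(125 + (1/17)*(-134)*(-2241)) = 16464*(125 + 300294/17) = 16464*(302419/17) = 4979026416/17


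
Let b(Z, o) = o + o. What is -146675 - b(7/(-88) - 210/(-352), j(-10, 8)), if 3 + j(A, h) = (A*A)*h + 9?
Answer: -148287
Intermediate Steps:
j(A, h) = 6 + h*A² (j(A, h) = -3 + ((A*A)*h + 9) = -3 + (A²*h + 9) = -3 + (h*A² + 9) = -3 + (9 + h*A²) = 6 + h*A²)
b(Z, o) = 2*o
-146675 - b(7/(-88) - 210/(-352), j(-10, 8)) = -146675 - 2*(6 + 8*(-10)²) = -146675 - 2*(6 + 8*100) = -146675 - 2*(6 + 800) = -146675 - 2*806 = -146675 - 1*1612 = -146675 - 1612 = -148287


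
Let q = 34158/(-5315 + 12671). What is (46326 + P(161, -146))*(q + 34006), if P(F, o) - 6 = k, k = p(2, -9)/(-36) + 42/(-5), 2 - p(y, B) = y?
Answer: 4828893547641/3065 ≈ 1.5755e+9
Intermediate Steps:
p(y, B) = 2 - y
q = 5693/1226 (q = 34158/7356 = 34158*(1/7356) = 5693/1226 ≈ 4.6436)
k = -42/5 (k = (2 - 1*2)/(-36) + 42/(-5) = (2 - 2)*(-1/36) + 42*(-⅕) = 0*(-1/36) - 42/5 = 0 - 42/5 = -42/5 ≈ -8.4000)
P(F, o) = -12/5 (P(F, o) = 6 - 42/5 = -12/5)
(46326 + P(161, -146))*(q + 34006) = (46326 - 12/5)*(5693/1226 + 34006) = (231618/5)*(41697049/1226) = 4828893547641/3065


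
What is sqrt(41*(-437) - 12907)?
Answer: 2*I*sqrt(7706) ≈ 175.57*I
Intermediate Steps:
sqrt(41*(-437) - 12907) = sqrt(-17917 - 12907) = sqrt(-30824) = 2*I*sqrt(7706)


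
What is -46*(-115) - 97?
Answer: 5193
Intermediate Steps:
-46*(-115) - 97 = 5290 - 97 = 5193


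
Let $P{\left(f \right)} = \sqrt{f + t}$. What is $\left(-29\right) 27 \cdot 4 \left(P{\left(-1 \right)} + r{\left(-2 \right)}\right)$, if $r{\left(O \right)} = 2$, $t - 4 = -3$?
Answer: $-6264$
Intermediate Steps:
$t = 1$ ($t = 4 - 3 = 1$)
$P{\left(f \right)} = \sqrt{1 + f}$ ($P{\left(f \right)} = \sqrt{f + 1} = \sqrt{1 + f}$)
$\left(-29\right) 27 \cdot 4 \left(P{\left(-1 \right)} + r{\left(-2 \right)}\right) = \left(-29\right) 27 \cdot 4 \left(\sqrt{1 - 1} + 2\right) = - 783 \cdot 4 \left(\sqrt{0} + 2\right) = - 783 \cdot 4 \left(0 + 2\right) = - 783 \cdot 4 \cdot 2 = \left(-783\right) 8 = -6264$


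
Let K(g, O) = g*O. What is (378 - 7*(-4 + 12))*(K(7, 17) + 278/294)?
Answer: 811072/21 ≈ 38623.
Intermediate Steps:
K(g, O) = O*g
(378 - 7*(-4 + 12))*(K(7, 17) + 278/294) = (378 - 7*(-4 + 12))*(17*7 + 278/294) = (378 - 7*8)*(119 + 278*(1/294)) = (378 - 56)*(119 + 139/147) = 322*(17632/147) = 811072/21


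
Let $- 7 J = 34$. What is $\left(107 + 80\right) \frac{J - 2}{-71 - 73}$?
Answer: $\frac{187}{21} \approx 8.9048$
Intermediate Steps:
$J = - \frac{34}{7}$ ($J = \left(- \frac{1}{7}\right) 34 = - \frac{34}{7} \approx -4.8571$)
$\left(107 + 80\right) \frac{J - 2}{-71 - 73} = \left(107 + 80\right) \frac{- \frac{34}{7} - 2}{-71 - 73} = 187 \left(- \frac{48}{7 \left(-144\right)}\right) = 187 \left(\left(- \frac{48}{7}\right) \left(- \frac{1}{144}\right)\right) = 187 \cdot \frac{1}{21} = \frac{187}{21}$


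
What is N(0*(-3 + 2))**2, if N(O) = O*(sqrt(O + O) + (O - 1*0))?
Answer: 0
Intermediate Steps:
N(O) = O*(O + sqrt(2)*sqrt(O)) (N(O) = O*(sqrt(2*O) + (O + 0)) = O*(sqrt(2)*sqrt(O) + O) = O*(O + sqrt(2)*sqrt(O)))
N(0*(-3 + 2))**2 = ((0*(-3 + 2))**2 + sqrt(2)*(0*(-3 + 2))**(3/2))**2 = ((0*(-1))**2 + sqrt(2)*(0*(-1))**(3/2))**2 = (0**2 + sqrt(2)*0**(3/2))**2 = (0 + sqrt(2)*0)**2 = (0 + 0)**2 = 0**2 = 0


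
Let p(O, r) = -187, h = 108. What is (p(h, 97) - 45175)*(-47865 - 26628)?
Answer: 3379151466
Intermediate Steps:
(p(h, 97) - 45175)*(-47865 - 26628) = (-187 - 45175)*(-47865 - 26628) = -45362*(-74493) = 3379151466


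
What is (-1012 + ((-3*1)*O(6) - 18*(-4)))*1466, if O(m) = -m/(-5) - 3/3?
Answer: -6894598/5 ≈ -1.3789e+6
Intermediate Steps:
O(m) = -1 + m/5 (O(m) = -m*(-⅕) - 3*⅓ = m/5 - 1 = -1 + m/5)
(-1012 + ((-3*1)*O(6) - 18*(-4)))*1466 = (-1012 + ((-3*1)*(-1 + (⅕)*6) - 18*(-4)))*1466 = (-1012 + (-3*(-1 + 6/5) + 72))*1466 = (-1012 + (-3*⅕ + 72))*1466 = (-1012 + (-⅗ + 72))*1466 = (-1012 + 357/5)*1466 = -4703/5*1466 = -6894598/5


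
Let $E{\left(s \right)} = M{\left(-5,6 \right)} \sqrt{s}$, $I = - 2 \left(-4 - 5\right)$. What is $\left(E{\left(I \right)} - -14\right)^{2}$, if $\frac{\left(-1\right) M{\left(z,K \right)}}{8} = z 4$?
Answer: $460996 + 13440 \sqrt{2} \approx 4.8 \cdot 10^{5}$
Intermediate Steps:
$M{\left(z,K \right)} = - 32 z$ ($M{\left(z,K \right)} = - 8 z 4 = - 8 \cdot 4 z = - 32 z$)
$I = 18$ ($I = \left(-2\right) \left(-9\right) = 18$)
$E{\left(s \right)} = 160 \sqrt{s}$ ($E{\left(s \right)} = \left(-32\right) \left(-5\right) \sqrt{s} = 160 \sqrt{s}$)
$\left(E{\left(I \right)} - -14\right)^{2} = \left(160 \sqrt{18} - -14\right)^{2} = \left(160 \cdot 3 \sqrt{2} + 14\right)^{2} = \left(480 \sqrt{2} + 14\right)^{2} = \left(14 + 480 \sqrt{2}\right)^{2}$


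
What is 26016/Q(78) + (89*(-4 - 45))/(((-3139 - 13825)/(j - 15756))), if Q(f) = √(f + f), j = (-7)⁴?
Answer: -58241155/16964 + 4336*√39/13 ≈ -1350.3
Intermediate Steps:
j = 2401
Q(f) = √2*√f (Q(f) = √(2*f) = √2*√f)
26016/Q(78) + (89*(-4 - 45))/(((-3139 - 13825)/(j - 15756))) = 26016/((√2*√78)) + (89*(-4 - 45))/(((-3139 - 13825)/(2401 - 15756))) = 26016/((2*√39)) + (89*(-49))/((-16964/(-13355))) = 26016*(√39/78) - 4361/((-16964*(-1/13355))) = 4336*√39/13 - 4361/16964/13355 = 4336*√39/13 - 4361*13355/16964 = 4336*√39/13 - 58241155/16964 = -58241155/16964 + 4336*√39/13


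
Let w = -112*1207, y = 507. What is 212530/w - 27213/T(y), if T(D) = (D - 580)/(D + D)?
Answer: 1865124673999/4934216 ≈ 3.7800e+5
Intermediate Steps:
w = -135184
T(D) = (-580 + D)/(2*D) (T(D) = (-580 + D)/((2*D)) = (-580 + D)*(1/(2*D)) = (-580 + D)/(2*D))
212530/w - 27213/T(y) = 212530/(-135184) - 27213*1014/(-580 + 507) = 212530*(-1/135184) - 27213/((½)*(1/507)*(-73)) = -106265/67592 - 27213/(-73/1014) = -106265/67592 - 27213*(-1014/73) = -106265/67592 + 27593982/73 = 1865124673999/4934216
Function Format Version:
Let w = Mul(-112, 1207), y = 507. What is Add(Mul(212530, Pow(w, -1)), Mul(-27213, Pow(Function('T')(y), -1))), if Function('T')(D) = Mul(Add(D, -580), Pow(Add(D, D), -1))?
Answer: Rational(1865124673999, 4934216) ≈ 3.7800e+5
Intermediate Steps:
w = -135184
Function('T')(D) = Mul(Rational(1, 2), Pow(D, -1), Add(-580, D)) (Function('T')(D) = Mul(Add(-580, D), Pow(Mul(2, D), -1)) = Mul(Add(-580, D), Mul(Rational(1, 2), Pow(D, -1))) = Mul(Rational(1, 2), Pow(D, -1), Add(-580, D)))
Add(Mul(212530, Pow(w, -1)), Mul(-27213, Pow(Function('T')(y), -1))) = Add(Mul(212530, Pow(-135184, -1)), Mul(-27213, Pow(Mul(Rational(1, 2), Pow(507, -1), Add(-580, 507)), -1))) = Add(Mul(212530, Rational(-1, 135184)), Mul(-27213, Pow(Mul(Rational(1, 2), Rational(1, 507), -73), -1))) = Add(Rational(-106265, 67592), Mul(-27213, Pow(Rational(-73, 1014), -1))) = Add(Rational(-106265, 67592), Mul(-27213, Rational(-1014, 73))) = Add(Rational(-106265, 67592), Rational(27593982, 73)) = Rational(1865124673999, 4934216)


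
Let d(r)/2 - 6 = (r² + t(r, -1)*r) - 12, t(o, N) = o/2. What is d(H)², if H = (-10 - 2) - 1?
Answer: 245025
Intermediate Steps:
t(o, N) = o/2 (t(o, N) = o*(½) = o/2)
H = -13 (H = -12 - 1 = -13)
d(r) = -12 + 3*r² (d(r) = 12 + 2*((r² + (r/2)*r) - 12) = 12 + 2*((r² + r²/2) - 12) = 12 + 2*(3*r²/2 - 12) = 12 + 2*(-12 + 3*r²/2) = 12 + (-24 + 3*r²) = -12 + 3*r²)
d(H)² = (-12 + 3*(-13)²)² = (-12 + 3*169)² = (-12 + 507)² = 495² = 245025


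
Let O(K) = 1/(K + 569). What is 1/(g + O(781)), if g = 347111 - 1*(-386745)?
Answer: 1350/990705601 ≈ 1.3627e-6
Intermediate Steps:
O(K) = 1/(569 + K)
g = 733856 (g = 347111 + 386745 = 733856)
1/(g + O(781)) = 1/(733856 + 1/(569 + 781)) = 1/(733856 + 1/1350) = 1/(990705601/1350) = 1350/990705601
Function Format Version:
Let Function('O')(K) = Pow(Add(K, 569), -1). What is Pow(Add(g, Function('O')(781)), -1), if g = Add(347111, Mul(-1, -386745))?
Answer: Rational(1350, 990705601) ≈ 1.3627e-6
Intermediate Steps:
Function('O')(K) = Pow(Add(569, K), -1)
g = 733856 (g = Add(347111, 386745) = 733856)
Pow(Add(g, Function('O')(781)), -1) = Pow(Add(733856, Pow(Add(569, 781), -1)), -1) = Pow(Add(733856, Pow(1350, -1)), -1) = Pow(Add(733856, Rational(1, 1350)), -1) = Pow(Rational(990705601, 1350), -1) = Rational(1350, 990705601)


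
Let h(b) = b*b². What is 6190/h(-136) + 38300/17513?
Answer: 48116779665/22026590464 ≈ 2.1845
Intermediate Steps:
h(b) = b³
6190/h(-136) + 38300/17513 = 6190/((-136)³) + 38300/17513 = 6190/(-2515456) + 38300*(1/17513) = 6190*(-1/2515456) + 38300/17513 = -3095/1257728 + 38300/17513 = 48116779665/22026590464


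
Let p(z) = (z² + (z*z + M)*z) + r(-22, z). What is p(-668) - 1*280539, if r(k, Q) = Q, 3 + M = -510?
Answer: -297569931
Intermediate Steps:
M = -513 (M = -3 - 510 = -513)
p(z) = z + z² + z*(-513 + z²) (p(z) = (z² + (z*z - 513)*z) + z = (z² + (z² - 513)*z) + z = (z² + (-513 + z²)*z) + z = (z² + z*(-513 + z²)) + z = z + z² + z*(-513 + z²))
p(-668) - 1*280539 = -668*(-512 - 668 + (-668)²) - 1*280539 = -668*(-512 - 668 + 446224) - 280539 = -668*445044 - 280539 = -297289392 - 280539 = -297569931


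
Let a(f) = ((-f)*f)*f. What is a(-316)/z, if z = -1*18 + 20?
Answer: 15777248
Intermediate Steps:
a(f) = -f³ (a(f) = (-f²)*f = -f³)
z = 2 (z = -18 + 20 = 2)
a(-316)/z = -1*(-316)³/2 = -1*(-31554496)*(½) = 31554496*(½) = 15777248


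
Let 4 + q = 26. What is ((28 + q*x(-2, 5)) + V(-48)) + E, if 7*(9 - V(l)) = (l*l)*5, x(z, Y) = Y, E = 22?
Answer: -10337/7 ≈ -1476.7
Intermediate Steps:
q = 22 (q = -4 + 26 = 22)
V(l) = 9 - 5*l²/7 (V(l) = 9 - l*l*5/7 = 9 - l²*5/7 = 9 - 5*l²/7)
((28 + q*x(-2, 5)) + V(-48)) + E = ((28 + 22*5) + (9 - 5/7*(-48)²)) + 22 = ((28 + 110) + (9 - 5/7*2304)) + 22 = (138 + (9 - 11520/7)) + 22 = (138 - 11457/7) + 22 = -10491/7 + 22 = -10337/7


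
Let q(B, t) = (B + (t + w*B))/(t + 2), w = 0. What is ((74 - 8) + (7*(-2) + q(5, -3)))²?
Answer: 2500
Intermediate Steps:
q(B, t) = (B + t)/(2 + t) (q(B, t) = (B + (t + 0*B))/(t + 2) = (B + (t + 0))/(2 + t) = (B + t)/(2 + t))
((74 - 8) + (7*(-2) + q(5, -3)))² = ((74 - 8) + (7*(-2) + (5 - 3)/(2 - 3)))² = (66 + (-14 + 2/(-1)))² = (66 + (-14 - 1*2))² = (66 + (-14 - 2))² = (66 - 16)² = 50² = 2500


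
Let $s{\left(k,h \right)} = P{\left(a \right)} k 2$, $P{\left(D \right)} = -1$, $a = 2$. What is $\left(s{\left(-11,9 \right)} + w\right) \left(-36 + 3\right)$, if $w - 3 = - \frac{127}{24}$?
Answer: $- \frac{5203}{8} \approx -650.38$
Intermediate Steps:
$s{\left(k,h \right)} = - 2 k$ ($s{\left(k,h \right)} = - k 2 = - 2 k$)
$w = - \frac{55}{24}$ ($w = 3 - \frac{127}{24} = - \frac{55}{24} \approx -2.2917$)
$\left(s{\left(-11,9 \right)} + w\right) \left(-36 + 3\right) = \left(\left(-2\right) \left(-11\right) - \frac{55}{24}\right) \left(-36 + 3\right) = \left(22 - \frac{55}{24}\right) \left(-33\right) = \frac{473}{24} \left(-33\right) = - \frac{5203}{8}$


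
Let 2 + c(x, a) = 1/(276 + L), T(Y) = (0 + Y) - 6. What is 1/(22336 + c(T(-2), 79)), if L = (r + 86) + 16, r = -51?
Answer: 327/7303219 ≈ 4.4775e-5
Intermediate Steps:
T(Y) = -6 + Y (T(Y) = Y - 6 = -6 + Y)
L = 51 (L = (-51 + 86) + 16 = 35 + 16 = 51)
c(x, a) = -653/327 (c(x, a) = -2 + 1/(276 + 51) = -2 + 1/327 = -653/327)
1/(22336 + c(T(-2), 79)) = 1/(22336 - 653/327) = 1/(7303219/327) = 327/7303219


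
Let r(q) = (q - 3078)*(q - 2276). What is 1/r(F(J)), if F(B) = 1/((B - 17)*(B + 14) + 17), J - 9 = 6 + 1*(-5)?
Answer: 22801/159733852383 ≈ 1.4274e-7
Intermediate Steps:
J = 10 (J = 9 + (6 + 1*(-5)) = 9 + (6 - 5) = 9 + 1 = 10)
F(B) = 1/(17 + (-17 + B)*(14 + B)) (F(B) = 1/((-17 + B)*(14 + B) + 17) = 1/(17 + (-17 + B)*(14 + B)))
r(q) = (-3078 + q)*(-2276 + q)
1/r(F(J)) = 1/(7005528 + (1/(-221 + 10² - 3*10))² - 5354/(-221 + 10² - 3*10)) = 1/(7005528 + (1/(-221 + 100 - 30))² - 5354/(-221 + 100 - 30)) = 1/(7005528 + (1/(-151))² - 5354/(-151)) = 1/(7005528 + (-1/151)² - 5354*(-1/151)) = 1/(7005528 + 1/22801 + 5354/151) = 1/(159733852383/22801) = 22801/159733852383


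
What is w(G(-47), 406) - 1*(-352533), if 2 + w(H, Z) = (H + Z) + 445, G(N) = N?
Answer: 353335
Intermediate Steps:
w(H, Z) = 443 + H + Z (w(H, Z) = -2 + ((H + Z) + 445) = -2 + (445 + H + Z) = 443 + H + Z)
w(G(-47), 406) - 1*(-352533) = (443 - 47 + 406) - 1*(-352533) = 802 + 352533 = 353335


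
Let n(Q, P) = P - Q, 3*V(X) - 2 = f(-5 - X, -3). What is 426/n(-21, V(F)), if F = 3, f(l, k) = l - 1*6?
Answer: 426/17 ≈ 25.059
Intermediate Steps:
f(l, k) = -6 + l (f(l, k) = l - 6 = -6 + l)
V(X) = -3 - X/3 (V(X) = ⅔ + (-6 + (-5 - X))/3 = ⅔ + (-11 - X)/3 = ⅔ + (-11/3 - X/3) = -3 - X/3)
426/n(-21, V(F)) = 426/((-3 - ⅓*3) - 1*(-21)) = 426/((-3 - 1) + 21) = 426/(-4 + 21) = 426/17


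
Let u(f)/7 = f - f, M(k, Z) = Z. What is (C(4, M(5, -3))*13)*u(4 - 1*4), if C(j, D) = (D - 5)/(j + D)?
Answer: 0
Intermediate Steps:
C(j, D) = (-5 + D)/(D + j)
u(f) = 0 (u(f) = 7*(f - f) = 7*0 = 0)
(C(4, M(5, -3))*13)*u(4 - 1*4) = (((-5 - 3)/(-3 + 4))*13)*0 = ((-8/1)*13)*0 = ((1*(-8))*13)*0 = -8*13*0 = -104*0 = 0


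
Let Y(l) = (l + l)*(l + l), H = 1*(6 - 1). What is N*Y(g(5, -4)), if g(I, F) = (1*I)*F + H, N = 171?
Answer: 153900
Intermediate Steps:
H = 5 (H = 1*5 = 5)
g(I, F) = 5 + F*I (g(I, F) = (1*I)*F + 5 = I*F + 5 = F*I + 5 = 5 + F*I)
Y(l) = 4*l**2 (Y(l) = (2*l)*(2*l) = 4*l**2)
N*Y(g(5, -4)) = 171*(4*(5 - 4*5)**2) = 171*(4*(5 - 20)**2) = 171*(4*(-15)**2) = 171*(4*225) = 171*900 = 153900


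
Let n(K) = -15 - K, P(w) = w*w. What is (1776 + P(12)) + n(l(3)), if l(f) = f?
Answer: 1902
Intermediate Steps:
P(w) = w²
(1776 + P(12)) + n(l(3)) = (1776 + 12²) + (-15 - 1*3) = (1776 + 144) + (-15 - 3) = 1920 - 18 = 1902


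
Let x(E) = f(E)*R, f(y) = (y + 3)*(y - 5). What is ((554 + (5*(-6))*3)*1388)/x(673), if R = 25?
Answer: 40252/705575 ≈ 0.057048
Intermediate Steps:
f(y) = (-5 + y)*(3 + y) (f(y) = (3 + y)*(-5 + y) = (-5 + y)*(3 + y))
x(E) = -375 - 50*E + 25*E**2 (x(E) = (-15 + E**2 - 2*E)*25 = -375 - 50*E + 25*E**2)
((554 + (5*(-6))*3)*1388)/x(673) = ((554 + (5*(-6))*3)*1388)/(-375 - 50*673 + 25*673**2) = ((554 - 30*3)*1388)/(-375 - 33650 + 25*452929) = ((554 - 90)*1388)/(-375 - 33650 + 11323225) = (464*1388)/11289200 = 644032*(1/11289200) = 40252/705575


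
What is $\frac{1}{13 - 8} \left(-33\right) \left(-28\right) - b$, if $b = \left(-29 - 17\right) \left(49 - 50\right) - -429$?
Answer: $- \frac{1451}{5} \approx -290.2$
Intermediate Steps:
$b = 475$ ($b = \left(-46\right) \left(-1\right) + 429 = 46 + 429 = 475$)
$\frac{1}{13 - 8} \left(-33\right) \left(-28\right) - b = \frac{1}{13 - 8} \left(-33\right) \left(-28\right) - 475 = \frac{1}{5} \left(-33\right) \left(-28\right) - 475 = \left(- \frac{33}{5}\right) \left(-28\right) - 475 = \frac{924}{5} - 475 = - \frac{1451}{5}$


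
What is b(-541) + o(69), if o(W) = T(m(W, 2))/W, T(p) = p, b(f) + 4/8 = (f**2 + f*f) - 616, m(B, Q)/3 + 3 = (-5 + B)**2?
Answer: 26906479/46 ≈ 5.8492e+5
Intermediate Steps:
m(B, Q) = -9 + 3*(-5 + B)**2
b(f) = -1233/2 + 2*f**2 (b(f) = -1/2 + ((f**2 + f*f) - 616) = -1/2 + ((f**2 + f**2) - 616) = -1/2 + (2*f**2 - 616) = -1/2 + (-616 + 2*f**2) = -1233/2 + 2*f**2)
o(W) = (-9 + 3*(-5 + W)**2)/W
b(-541) + o(69) = (-1233/2 + 2*(-541)**2) + 3*(-3 + (-5 + 69)**2)/69 = (-1233/2 + 2*292681) + 3*(1/69)*(-3 + 64**2) = (-1233/2 + 585362) + 3*(1/69)*(-3 + 4096) = 1169491/2 + 3*(1/69)*4093 = 1169491/2 + 4093/23 = 26906479/46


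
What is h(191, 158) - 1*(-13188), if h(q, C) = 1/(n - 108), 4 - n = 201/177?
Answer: 81805105/6203 ≈ 13188.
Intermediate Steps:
n = 169/59 (n = 4 - 201/177 = 4 - 1*67/59 = 4 - 67/59 = 169/59 ≈ 2.8644)
h(q, C) = -59/6203 (h(q, C) = 1/(169/59 - 108) = 1/(-6203/59) = -59/6203)
h(191, 158) - 1*(-13188) = -59/6203 - 1*(-13188) = -59/6203 + 13188 = 81805105/6203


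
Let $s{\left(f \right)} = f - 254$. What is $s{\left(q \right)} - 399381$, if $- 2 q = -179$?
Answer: $- \frac{799091}{2} \approx -3.9955 \cdot 10^{5}$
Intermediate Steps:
$q = \frac{179}{2}$ ($q = \left(- \frac{1}{2}\right) \left(-179\right) = \frac{179}{2} \approx 89.5$)
$s{\left(f \right)} = -254 + f$
$s{\left(q \right)} - 399381 = \left(-254 + \frac{179}{2}\right) - 399381 = - \frac{329}{2} - 399381 = - \frac{799091}{2}$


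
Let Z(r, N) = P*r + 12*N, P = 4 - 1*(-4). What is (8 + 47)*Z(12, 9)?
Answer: 11220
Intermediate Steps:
P = 8 (P = 4 + 4 = 8)
Z(r, N) = 8*r + 12*N
(8 + 47)*Z(12, 9) = (8 + 47)*(8*12 + 12*9) = 55*(96 + 108) = 55*204 = 11220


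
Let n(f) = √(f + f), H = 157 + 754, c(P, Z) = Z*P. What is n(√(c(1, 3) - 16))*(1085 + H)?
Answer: 1996*13^(¼)*(1 + I) ≈ 3790.1 + 3790.1*I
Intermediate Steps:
c(P, Z) = P*Z
H = 911
n(f) = √2*√f (n(f) = √(2*f) = √2*√f)
n(√(c(1, 3) - 16))*(1085 + H) = (√2*√(√(1*3 - 16)))*(1085 + 911) = (√2*√(√(3 - 16)))*1996 = (√2*√(√(-13)))*1996 = (√2*√(I*√13))*1996 = (√2*(13^(¼)*√I))*1996 = (√2*13^(¼)*√I)*1996 = 1996*√2*13^(¼)*√I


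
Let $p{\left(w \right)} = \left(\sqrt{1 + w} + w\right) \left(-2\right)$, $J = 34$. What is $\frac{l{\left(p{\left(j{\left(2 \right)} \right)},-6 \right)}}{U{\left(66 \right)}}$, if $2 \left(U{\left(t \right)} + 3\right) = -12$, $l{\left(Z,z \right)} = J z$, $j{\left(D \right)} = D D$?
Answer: $\frac{68}{3} \approx 22.667$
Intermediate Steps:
$j{\left(D \right)} = D^{2}$
$p{\left(w \right)} = - 2 w - 2 \sqrt{1 + w}$ ($p{\left(w \right)} = \left(w + \sqrt{1 + w}\right) \left(-2\right) = - 2 w - 2 \sqrt{1 + w}$)
$l{\left(Z,z \right)} = 34 z$
$U{\left(t \right)} = -9$ ($U{\left(t \right)} = -3 + \frac{1}{2} \left(-12\right) = -3 - 6 = -9$)
$\frac{l{\left(p{\left(j{\left(2 \right)} \right)},-6 \right)}}{U{\left(66 \right)}} = \frac{34 \left(-6\right)}{-9} = \left(-204\right) \left(- \frac{1}{9}\right) = \frac{68}{3}$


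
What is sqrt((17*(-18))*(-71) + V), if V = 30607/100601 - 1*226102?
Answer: I*sqrt(2068396736920769)/100601 ≈ 452.08*I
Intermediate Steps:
V = -22746056695/100601 (V = 30607*(1/100601) - 226102 = 30607/100601 - 226102 = -22746056695/100601 ≈ -2.2610e+5)
sqrt((17*(-18))*(-71) + V) = sqrt((17*(-18))*(-71) - 22746056695/100601) = sqrt(-306*(-71) - 22746056695/100601) = sqrt(21726 - 22746056695/100601) = sqrt(-20560399369/100601) = I*sqrt(2068396736920769)/100601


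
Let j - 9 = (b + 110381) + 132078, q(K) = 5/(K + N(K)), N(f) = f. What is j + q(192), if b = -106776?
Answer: 52105733/384 ≈ 1.3569e+5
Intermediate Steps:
q(K) = 5/(2*K) (q(K) = 5/(K + K) = 5/((2*K)) = 5*(1/(2*K)) = 5/(2*K))
j = 135692 (j = 9 + ((-106776 + 110381) + 132078) = 9 + (3605 + 132078) = 9 + 135683 = 135692)
j + q(192) = 135692 + (5/2)/192 = 135692 + (5/2)*(1/192) = 135692 + 5/384 = 52105733/384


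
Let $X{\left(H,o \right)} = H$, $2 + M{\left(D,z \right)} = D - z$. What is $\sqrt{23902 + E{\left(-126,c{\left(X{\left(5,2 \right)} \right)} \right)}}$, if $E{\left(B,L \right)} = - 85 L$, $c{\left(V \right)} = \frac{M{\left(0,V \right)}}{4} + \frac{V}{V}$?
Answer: $\frac{\sqrt{95863}}{2} \approx 154.81$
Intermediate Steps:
$M{\left(D,z \right)} = -2 + D - z$ ($M{\left(D,z \right)} = -2 + \left(D - z\right) = -2 + D - z$)
$c{\left(V \right)} = \frac{1}{2} - \frac{V}{4}$ ($c{\left(V \right)} = \frac{-2 + 0 - V}{4} + \frac{V}{V} = \left(-2 - V\right) \frac{1}{4} + 1 = \left(- \frac{1}{2} - \frac{V}{4}\right) + 1 = \frac{1}{2} - \frac{V}{4}$)
$\sqrt{23902 + E{\left(-126,c{\left(X{\left(5,2 \right)} \right)} \right)}} = \sqrt{23902 - 85 \left(\frac{1}{2} - \frac{5}{4}\right)} = \sqrt{23902 - - \frac{255}{4}} = \sqrt{23902 + \frac{255}{4}} = \sqrt{\frac{95863}{4}} = \frac{\sqrt{95863}}{2}$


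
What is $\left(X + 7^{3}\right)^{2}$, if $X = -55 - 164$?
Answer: $15376$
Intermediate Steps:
$X = -219$ ($X = -55 - 164 = -219$)
$\left(X + 7^{3}\right)^{2} = \left(-219 + 7^{3}\right)^{2} = \left(-219 + 343\right)^{2} = 124^{2} = 15376$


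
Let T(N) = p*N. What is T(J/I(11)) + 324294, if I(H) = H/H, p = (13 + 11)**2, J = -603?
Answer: -23034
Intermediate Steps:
p = 576 (p = 24**2 = 576)
I(H) = 1
T(N) = 576*N
T(J/I(11)) + 324294 = 576*(-603/1) + 324294 = 576*(-603*1) + 324294 = 576*(-603) + 324294 = -347328 + 324294 = -23034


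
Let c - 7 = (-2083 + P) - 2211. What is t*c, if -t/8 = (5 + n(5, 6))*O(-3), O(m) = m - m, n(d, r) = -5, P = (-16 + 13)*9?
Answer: 0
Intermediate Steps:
P = -27 (P = -3*9 = -27)
O(m) = 0
t = 0 (t = -8*(5 - 5)*0 = -0*0 = -8*0 = 0)
c = -4314 (c = 7 + ((-2083 - 27) - 2211) = 7 + (-2110 - 2211) = 7 - 4321 = -4314)
t*c = 0*(-4314) = 0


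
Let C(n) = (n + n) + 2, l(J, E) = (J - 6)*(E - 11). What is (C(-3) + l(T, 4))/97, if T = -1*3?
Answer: 59/97 ≈ 0.60825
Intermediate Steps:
T = -3
l(J, E) = (-11 + E)*(-6 + J) (l(J, E) = (-6 + J)*(-11 + E) = (-11 + E)*(-6 + J))
C(n) = 2 + 2*n (C(n) = 2*n + 2 = 2 + 2*n)
(C(-3) + l(T, 4))/97 = ((2 + 2*(-3)) + (66 - 11*(-3) - 6*4 + 4*(-3)))/97 = ((2 - 6) + (66 + 33 - 24 - 12))/97 = (-4 + 63)/97 = (1/97)*59 = 59/97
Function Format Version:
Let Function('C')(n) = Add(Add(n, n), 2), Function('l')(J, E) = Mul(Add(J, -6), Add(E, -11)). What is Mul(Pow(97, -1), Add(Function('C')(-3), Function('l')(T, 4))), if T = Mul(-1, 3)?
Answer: Rational(59, 97) ≈ 0.60825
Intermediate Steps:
T = -3
Function('l')(J, E) = Mul(Add(-11, E), Add(-6, J)) (Function('l')(J, E) = Mul(Add(-6, J), Add(-11, E)) = Mul(Add(-11, E), Add(-6, J)))
Function('C')(n) = Add(2, Mul(2, n)) (Function('C')(n) = Add(Mul(2, n), 2) = Add(2, Mul(2, n)))
Mul(Pow(97, -1), Add(Function('C')(-3), Function('l')(T, 4))) = Mul(Pow(97, -1), Add(Add(2, Mul(2, -3)), Add(66, Mul(-11, -3), Mul(-6, 4), Mul(4, -3)))) = Mul(Rational(1, 97), Add(Add(2, -6), Add(66, 33, -24, -12))) = Mul(Rational(1, 97), Add(-4, 63)) = Mul(Rational(1, 97), 59) = Rational(59, 97)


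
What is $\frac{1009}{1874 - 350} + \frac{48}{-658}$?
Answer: $\frac{295385}{501396} \approx 0.58912$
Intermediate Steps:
$\frac{1009}{1874 - 350} + \frac{48}{-658} = \frac{1009}{1874 - 350} + 48 \left(- \frac{1}{658}\right) = \frac{1009}{1524} - \frac{24}{329} = \frac{295385}{501396}$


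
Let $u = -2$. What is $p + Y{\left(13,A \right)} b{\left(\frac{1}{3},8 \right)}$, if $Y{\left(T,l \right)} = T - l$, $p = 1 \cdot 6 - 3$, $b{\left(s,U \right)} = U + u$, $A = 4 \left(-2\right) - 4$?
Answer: $153$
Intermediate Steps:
$A = -12$ ($A = -8 - 4 = -12$)
$b{\left(s,U \right)} = -2 + U$ ($b{\left(s,U \right)} = U - 2 = -2 + U$)
$p = 3$ ($p = 6 - 3 = 3$)
$p + Y{\left(13,A \right)} b{\left(\frac{1}{3},8 \right)} = 3 + \left(13 - -12\right) \left(-2 + 8\right) = 3 + \left(13 + 12\right) 6 = 3 + 25 \cdot 6 = 3 + 150 = 153$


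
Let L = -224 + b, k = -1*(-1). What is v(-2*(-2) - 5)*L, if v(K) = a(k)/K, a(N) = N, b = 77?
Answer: 147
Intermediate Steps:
k = 1
L = -147 (L = -224 + 77 = -147)
v(K) = 1/K
v(-2*(-2) - 5)*L = -147/(-2*(-2) - 5) = -147/(4 - 5) = -147/(-1) = -1*(-147) = 147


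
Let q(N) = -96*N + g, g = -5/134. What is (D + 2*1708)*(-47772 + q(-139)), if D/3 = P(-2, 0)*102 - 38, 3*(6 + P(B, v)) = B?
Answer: -2911028267/67 ≈ -4.3448e+7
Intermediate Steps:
P(B, v) = -6 + B/3
g = -5/134 (g = -5*1/134 = -5/134 ≈ -0.037313)
q(N) = -5/134 - 96*N (q(N) = -96*N - 5/134 = -5/134 - 96*N)
D = -2154 (D = 3*((-6 + (⅓)*(-2))*102 - 38) = 3*((-6 - ⅔)*102 - 38) = 3*(-20/3*102 - 38) = 3*(-680 - 38) = 3*(-718) = -2154)
(D + 2*1708)*(-47772 + q(-139)) = (-2154 + 2*1708)*(-47772 + (-5/134 - 96*(-139))) = (-2154 + 3416)*(-47772 + (-5/134 + 13344)) = 1262*(-47772 + 1788091/134) = 1262*(-4613357/134) = -2911028267/67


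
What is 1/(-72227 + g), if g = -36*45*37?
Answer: -1/132167 ≈ -7.5662e-6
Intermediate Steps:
g = -59940 (g = -1620*37 = -59940)
1/(-72227 + g) = 1/(-72227 - 59940) = 1/(-132167) = -1/132167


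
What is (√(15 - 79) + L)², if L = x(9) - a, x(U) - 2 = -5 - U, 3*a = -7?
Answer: 265/9 - 464*I/3 ≈ 29.444 - 154.67*I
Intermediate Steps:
a = -7/3 (a = (⅓)*(-7) = -7/3 ≈ -2.3333)
x(U) = -3 - U (x(U) = 2 + (-5 - U) = -3 - U)
L = -29/3 (L = (-3 - 1*9) - 1*(-7/3) = (-3 - 9) + 7/3 = -12 + 7/3 = -29/3 ≈ -9.6667)
(√(15 - 79) + L)² = (√(15 - 79) - 29/3)² = (√(-64) - 29/3)² = (8*I - 29/3)² = (-29/3 + 8*I)²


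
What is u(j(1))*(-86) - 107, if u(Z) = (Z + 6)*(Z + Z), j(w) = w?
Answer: -1311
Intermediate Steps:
u(Z) = 2*Z*(6 + Z) (u(Z) = (6 + Z)*(2*Z) = 2*Z*(6 + Z))
u(j(1))*(-86) - 107 = (2*1*(6 + 1))*(-86) - 107 = (2*1*7)*(-86) - 107 = 14*(-86) - 107 = -1204 - 107 = -1311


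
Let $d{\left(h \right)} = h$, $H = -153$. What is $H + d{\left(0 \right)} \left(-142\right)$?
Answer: $-153$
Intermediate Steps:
$H + d{\left(0 \right)} \left(-142\right) = -153 + 0 \left(-142\right) = -153 + 0 = -153$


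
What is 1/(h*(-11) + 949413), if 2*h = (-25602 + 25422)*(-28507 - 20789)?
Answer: -1/47853627 ≈ -2.0897e-8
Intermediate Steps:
h = 4436640 (h = ((-25602 + 25422)*(-28507 - 20789))/2 = (-180*(-49296))/2 = (1/2)*8873280 = 4436640)
1/(h*(-11) + 949413) = 1/(4436640*(-11) + 949413) = 1/(-48803040 + 949413) = 1/(-47853627) = -1/47853627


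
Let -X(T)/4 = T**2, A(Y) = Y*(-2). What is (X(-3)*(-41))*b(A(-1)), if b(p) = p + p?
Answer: 5904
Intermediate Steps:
A(Y) = -2*Y
X(T) = -4*T**2
b(p) = 2*p
(X(-3)*(-41))*b(A(-1)) = (-4*(-3)**2*(-41))*(2*(-2*(-1))) = (-4*9*(-41))*(2*2) = -36*(-41)*4 = 1476*4 = 5904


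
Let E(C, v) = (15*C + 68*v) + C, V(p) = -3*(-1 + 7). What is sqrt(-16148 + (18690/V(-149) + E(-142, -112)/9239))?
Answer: 17*I*sqrt(45688287045)/27717 ≈ 131.1*I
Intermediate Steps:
V(p) = -18 (V(p) = -3*6 = -18)
E(C, v) = 16*C + 68*v
sqrt(-16148 + (18690/V(-149) + E(-142, -112)/9239)) = sqrt(-16148 + (18690/(-18) + (16*(-142) + 68*(-112))/9239)) = sqrt(-16148 + (18690*(-1/18) + (-2272 - 7616)*(1/9239))) = sqrt(-16148 + (-3115/3 - 9888*1/9239)) = sqrt(-16148 + (-3115/3 - 9888/9239)) = sqrt(-16148 - 28809149/27717) = sqrt(-476383265/27717) = 17*I*sqrt(45688287045)/27717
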